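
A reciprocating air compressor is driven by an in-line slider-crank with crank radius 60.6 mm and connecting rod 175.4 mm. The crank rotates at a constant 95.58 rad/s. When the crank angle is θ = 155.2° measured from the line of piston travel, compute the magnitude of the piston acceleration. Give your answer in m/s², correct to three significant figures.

374

ω = 95.58 rad/s
x(θ) = r cosθ + √(L² − r² sin²θ); with ω constant, a = ω²·d²x/dθ².
d²x/dθ² = −r cosθ − r²(cos2θ)/√u − r⁴ sin²2θ/(4u^{3/2}),  u = L² − r² sin²θ = 0.030119 m².
Substituting r = 0.0606 m, L = 0.1754 m, θ = 155.2°: d²x/dθ² = +0.040923 m.
a = ω²·d²x/dθ² = (95.58)²·(+0.040923) = +373.85 m/s²;  |a| = 373.85 m/s².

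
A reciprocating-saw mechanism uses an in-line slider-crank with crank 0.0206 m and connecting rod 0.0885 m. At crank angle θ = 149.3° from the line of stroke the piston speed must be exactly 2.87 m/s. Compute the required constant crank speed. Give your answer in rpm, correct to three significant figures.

3260

For an in-line slider-crank, |v_piston| = rω|sinθ|·[1 + r cosθ/√(L² − r² sin²θ)].
With r = 0.0206 m, L = 0.0885 m, θ = 149.3°: the bracketed kinematic factor |dx/dθ| = 0.0083972 m.
ω = v/|dx/dθ| = 2.87/0.0083972 = 341.78 rad/s.
N = 60ω/(2π) = 3263.8 rpm.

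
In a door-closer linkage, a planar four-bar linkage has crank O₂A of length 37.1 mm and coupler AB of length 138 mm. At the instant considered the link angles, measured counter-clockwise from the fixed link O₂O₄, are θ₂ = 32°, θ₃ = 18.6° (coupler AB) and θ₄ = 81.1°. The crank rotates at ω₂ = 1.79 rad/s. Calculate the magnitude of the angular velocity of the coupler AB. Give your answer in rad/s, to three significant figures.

0.410

ω₂ = 1.79 rad/s
Differentiating the loop-closure r₂e^{iθ₂}+r₃e^{iθ₃}=r₁+r₄e^{iθ₄} gives r₂ω₂e^{iθ₂}+r₃ω₃e^{iθ₃}=r₄ω₄e^{iθ₄}.
Eliminating the other unknown: ω₃ = r₂ω₂ sin(θ₄−θ₂) / [r₃ sin(θ₃−θ₄)].
Numerator sine = +0.75585; denominator sine = -0.88701.
Result = 0.0371·1.79·(+0.75585) / (0.138·(-0.88701)) = -0.41007 rad/s; magnitude 0.41007 rad/s.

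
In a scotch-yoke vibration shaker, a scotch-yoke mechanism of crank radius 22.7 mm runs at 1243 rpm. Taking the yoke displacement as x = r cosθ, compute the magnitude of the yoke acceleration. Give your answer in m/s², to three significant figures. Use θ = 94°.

26.8

ω = 130.2 rad/s (from 1243 rpm).
x = r cosθ ⇒ ẍ = −rω² cosθ (ω constant).
|a| = rω²|cosθ| = 0.0227·(130.2)²·|cos 94°| = 26.829 m/s².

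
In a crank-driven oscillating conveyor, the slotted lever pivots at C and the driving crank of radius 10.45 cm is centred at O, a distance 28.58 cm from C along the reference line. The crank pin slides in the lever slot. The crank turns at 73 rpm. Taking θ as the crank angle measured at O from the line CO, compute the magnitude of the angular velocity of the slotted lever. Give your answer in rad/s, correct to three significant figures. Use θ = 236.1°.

0.740

ω = 7.645 rad/s (from 73 rpm).
Crank pin A relative to C: A = (d + r cosθ, r sinθ); lever angle φ = atan2(r sinθ, d + r cosθ).
Differentiating tanφ: φ̇ = rω(d cosθ + r)/(d² + r² + 2dr cosθ).
d² + r² + 2dr cosθ = |CA|² = 0.0592865 m²;  d cosθ + r = -0.054904 m.
|ω_lever| = |0.1045·7.645·-0.054904| / 0.0592865 = 0.7398 rad/s.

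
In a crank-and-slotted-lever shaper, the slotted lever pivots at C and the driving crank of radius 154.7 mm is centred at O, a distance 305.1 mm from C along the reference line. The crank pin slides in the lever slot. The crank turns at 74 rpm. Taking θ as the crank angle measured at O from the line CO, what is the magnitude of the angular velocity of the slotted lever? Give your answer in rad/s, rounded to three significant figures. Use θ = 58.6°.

2.26

ω = 7.749 rad/s (from 74 rpm).
Crank pin A relative to C: A = (d + r cosθ, r sinθ); lever angle φ = atan2(r sinθ, d + r cosθ).
Differentiating tanφ: φ̇ = rω(d cosθ + r)/(d² + r² + 2dr cosθ).
d² + r² + 2dr cosθ = |CA|² = 0.1662 m²;  d cosθ + r = +0.31366 m.
|ω_lever| = |0.1547·7.749·+0.31366| / 0.1662 = 2.2624 rad/s.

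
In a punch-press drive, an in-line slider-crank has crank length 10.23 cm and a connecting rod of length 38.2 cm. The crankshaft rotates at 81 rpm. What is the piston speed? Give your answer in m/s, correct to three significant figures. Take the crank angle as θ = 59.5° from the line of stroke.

0.852

ω = 2π·81/60 = 8.482 rad/s
For an in-line slider-crank, x = r cosθ + √(L² − r² sin²θ), so v = −rω sinθ·[1 + r cosθ/√(L² − r² sin²θ)].
With r = 0.1023 m, L = 0.382 m, θ = 59.5°: √(L² − r² sin²θ) = 0.37169 m.
v = −0.1023·8.482·0.86163·[1 + 0.1023·0.50754/0.37169] = -0.85211 m/s.
|v| = 0.85211 m/s.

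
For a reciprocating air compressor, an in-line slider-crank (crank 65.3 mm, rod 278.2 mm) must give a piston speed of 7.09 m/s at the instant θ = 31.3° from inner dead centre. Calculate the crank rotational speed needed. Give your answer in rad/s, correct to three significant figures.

174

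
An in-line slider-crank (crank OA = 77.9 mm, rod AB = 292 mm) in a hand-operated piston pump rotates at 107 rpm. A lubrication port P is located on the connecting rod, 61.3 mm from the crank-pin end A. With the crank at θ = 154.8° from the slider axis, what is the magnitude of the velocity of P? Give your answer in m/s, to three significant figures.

0.717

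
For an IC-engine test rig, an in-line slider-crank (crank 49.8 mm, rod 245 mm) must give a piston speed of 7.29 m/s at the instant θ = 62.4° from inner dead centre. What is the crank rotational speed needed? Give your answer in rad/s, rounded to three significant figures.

151

For an in-line slider-crank, |v_piston| = rω|sinθ|·[1 + r cosθ/√(L² − r² sin²θ)].
With r = 0.0498 m, L = 0.245 m, θ = 62.4°: the bracketed kinematic factor |dx/dθ| = 0.048358 m.
ω = v/|dx/dθ| = 7.29/0.048358 = 150.75 rad/s.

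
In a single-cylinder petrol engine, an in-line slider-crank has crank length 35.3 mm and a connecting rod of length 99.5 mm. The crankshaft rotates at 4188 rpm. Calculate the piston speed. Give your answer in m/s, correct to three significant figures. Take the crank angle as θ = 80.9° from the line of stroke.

16.2

ω = 2π·4188/60 = 438.6 rad/s
For an in-line slider-crank, x = r cosθ + √(L² − r² sin²θ), so v = −rω sinθ·[1 + r cosθ/√(L² − r² sin²θ)].
With r = 0.0353 m, L = 0.0995 m, θ = 80.9°: √(L² − r² sin²θ) = 0.093195 m.
v = −0.0353·438.6·0.98741·[1 + 0.0353·0.15816/0.093195] = -16.202 m/s.
|v| = 16.202 m/s.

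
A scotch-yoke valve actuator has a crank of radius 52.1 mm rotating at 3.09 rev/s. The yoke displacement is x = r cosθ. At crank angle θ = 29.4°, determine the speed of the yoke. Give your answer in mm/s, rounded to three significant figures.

ω = 19.42 rad/s (from 3.09 rev/s).
x = r cosθ ⇒ ẋ = −rω sinθ.
|v| = rω|sinθ| = 0.0521·19.42·|sin 29.4°| = 0.49656 m/s = 496.56 mm/s.

497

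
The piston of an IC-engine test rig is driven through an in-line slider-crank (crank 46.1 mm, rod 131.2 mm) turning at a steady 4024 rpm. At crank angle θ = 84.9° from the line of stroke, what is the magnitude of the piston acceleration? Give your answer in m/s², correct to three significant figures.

2290

ω = 2π·4024/60 = 421.4 rad/s
x(θ) = r cosθ + √(L² − r² sin²θ); with ω constant, a = ω²·d²x/dθ².
d²x/dθ² = −r cosθ − r²(cos2θ)/√u − r⁴ sin²2θ/(4u^{3/2}),  u = L² − r² sin²θ = 0.015105 m².
Substituting r = 0.0461 m, L = 0.1312 m, θ = 84.9°: d²x/dθ² = +0.012901 m.
a = ω²·d²x/dθ² = (421.4)²·(+0.012901) = +2290.9 m/s²;  |a| = 2290.9 m/s².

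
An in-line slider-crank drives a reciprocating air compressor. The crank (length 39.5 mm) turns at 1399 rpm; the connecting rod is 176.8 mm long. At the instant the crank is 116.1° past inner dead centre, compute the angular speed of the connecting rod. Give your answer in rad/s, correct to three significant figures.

ω = 146.5 rad/s (converted from 1399 rpm).
The rod makes angle φ with the slider axis where L sinφ = r sinθ; differentiating, L cosφ·φ̇ = r ω cosθ.
L cosφ = √(L² − r² sin²θ) = 0.1732 m.
|ω_rod| = r ω |cosθ| / √(L² − r² sin²θ) = 0.0395·146.5·0.43994/0.1732 = 14.699 rad/s.

14.7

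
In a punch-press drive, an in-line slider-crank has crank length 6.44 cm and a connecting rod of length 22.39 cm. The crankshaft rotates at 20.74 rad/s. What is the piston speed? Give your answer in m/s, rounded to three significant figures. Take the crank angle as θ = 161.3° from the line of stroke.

0.311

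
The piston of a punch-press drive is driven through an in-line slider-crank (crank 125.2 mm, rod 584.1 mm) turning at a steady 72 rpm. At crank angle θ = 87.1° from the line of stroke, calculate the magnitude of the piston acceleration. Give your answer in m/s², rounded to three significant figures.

1.19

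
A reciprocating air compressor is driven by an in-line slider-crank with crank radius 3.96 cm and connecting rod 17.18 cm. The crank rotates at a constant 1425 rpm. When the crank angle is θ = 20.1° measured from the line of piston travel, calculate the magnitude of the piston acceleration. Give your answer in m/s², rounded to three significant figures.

985

ω = 2π·1425/60 = 149.2 rad/s
x(θ) = r cosθ + √(L² − r² sin²θ); with ω constant, a = ω²·d²x/dθ².
d²x/dθ² = −r cosθ − r²(cos2θ)/√u − r⁴ sin²2θ/(4u^{3/2}),  u = L² − r² sin²θ = 0.02933 m².
Substituting r = 0.0396 m, L = 0.1718 m, θ = 20.1°: d²x/dθ² = -0.044233 m.
a = ω²·d²x/dθ² = (149.2)²·(-0.044233) = -984.99 m/s²;  |a| = 984.99 m/s².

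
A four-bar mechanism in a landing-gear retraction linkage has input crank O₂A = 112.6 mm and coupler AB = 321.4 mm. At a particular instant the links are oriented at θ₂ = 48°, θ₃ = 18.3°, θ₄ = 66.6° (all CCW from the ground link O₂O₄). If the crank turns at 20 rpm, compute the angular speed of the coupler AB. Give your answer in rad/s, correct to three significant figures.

0.313

ω₂ = 2.094 rad/s (from 20 rpm).
Differentiating the loop-closure r₂e^{iθ₂}+r₃e^{iθ₃}=r₁+r₄e^{iθ₄} gives r₂ω₂e^{iθ₂}+r₃ω₃e^{iθ₃}=r₄ω₄e^{iθ₄}.
Eliminating the other unknown: ω₃ = r₂ω₂ sin(θ₄−θ₂) / [r₃ sin(θ₃−θ₄)].
Numerator sine = +0.31896; denominator sine = -0.74664.
Result = 0.1126·2.094·(+0.31896) / (0.3214·(-0.74664)) = -0.31346 rad/s; magnitude 0.31346 rad/s.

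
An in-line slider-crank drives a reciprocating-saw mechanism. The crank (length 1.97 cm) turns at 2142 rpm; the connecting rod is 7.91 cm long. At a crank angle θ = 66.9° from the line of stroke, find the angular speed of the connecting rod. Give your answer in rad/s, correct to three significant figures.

ω = 224.3 rad/s (converted from 2142 rpm).
The rod makes angle φ with the slider axis where L sinφ = r sinθ; differentiating, L cosφ·φ̇ = r ω cosθ.
L cosφ = √(L² − r² sin²θ) = 0.076996 m.
|ω_rod| = r ω |cosθ| / √(L² − r² sin²θ) = 0.0197·224.3·0.39234/0.076996 = 22.517 rad/s.

22.5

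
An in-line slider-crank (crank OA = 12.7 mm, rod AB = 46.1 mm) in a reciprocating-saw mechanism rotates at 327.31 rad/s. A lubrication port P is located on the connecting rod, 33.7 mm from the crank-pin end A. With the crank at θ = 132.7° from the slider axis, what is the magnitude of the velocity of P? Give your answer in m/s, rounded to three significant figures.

2.74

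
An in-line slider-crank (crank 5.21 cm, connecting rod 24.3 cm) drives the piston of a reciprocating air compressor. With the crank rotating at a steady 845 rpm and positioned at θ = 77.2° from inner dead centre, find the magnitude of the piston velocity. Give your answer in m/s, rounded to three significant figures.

4.71

ω = 2π·845/60 = 88.49 rad/s
For an in-line slider-crank, x = r cosθ + √(L² − r² sin²θ), so v = −rω sinθ·[1 + r cosθ/√(L² − r² sin²θ)].
With r = 0.0521 m, L = 0.243 m, θ = 77.2°: √(L² − r² sin²θ) = 0.23763 m.
v = −0.0521·88.49·0.97515·[1 + 0.0521·0.22155/0.23763] = -4.714 m/s.
|v| = 4.714 m/s.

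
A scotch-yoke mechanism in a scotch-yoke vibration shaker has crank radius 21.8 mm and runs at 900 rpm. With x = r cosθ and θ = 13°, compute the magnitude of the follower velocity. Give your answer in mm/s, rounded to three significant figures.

462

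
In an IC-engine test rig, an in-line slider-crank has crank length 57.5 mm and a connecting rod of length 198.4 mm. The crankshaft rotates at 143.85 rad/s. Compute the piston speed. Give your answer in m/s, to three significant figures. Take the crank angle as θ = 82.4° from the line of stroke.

8.53

ω = 143.8 rad/s
For an in-line slider-crank, x = r cosθ + √(L² − r² sin²θ), so v = −rω sinθ·[1 + r cosθ/√(L² − r² sin²θ)].
With r = 0.0575 m, L = 0.1984 m, θ = 82.4°: √(L² − r² sin²θ) = 0.19004 m.
v = −0.0575·143.8·0.99122·[1 + 0.0575·0.13226/0.19004] = -8.5268 m/s.
|v| = 8.5268 m/s.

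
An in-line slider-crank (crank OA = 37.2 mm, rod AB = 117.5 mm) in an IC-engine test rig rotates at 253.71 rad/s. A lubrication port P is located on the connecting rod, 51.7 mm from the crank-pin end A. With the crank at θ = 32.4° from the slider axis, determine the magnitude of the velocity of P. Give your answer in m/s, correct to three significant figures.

7.21

ω = 253.7 rad/s.  Crank-pin speed |V_A| = rω = 9.438 m/s, perpendicular to OA.
Rod angle: sinφ = −(r/L) sinθ ⇒ φ = -9.767°; ω_rod = −rω cosθ/√(L²−r²sin²θ) = -68.817 rad/s.
V_P = V_A + ω_rod × AP, with AP = 0.0517 m along the rod.
Components: V_Px = −rω sinθ − a·ω_rod·sinφ = -5.6607 m/s;  V_Py = rω cosθ + a·ω_rod·cosφ = +4.4625 m/s.
|V_P| = √(V_Px² + V_Py²) = 7.2082 m/s.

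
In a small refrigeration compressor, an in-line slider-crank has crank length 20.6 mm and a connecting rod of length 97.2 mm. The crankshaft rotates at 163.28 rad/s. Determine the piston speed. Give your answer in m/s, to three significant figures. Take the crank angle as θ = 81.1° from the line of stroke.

3.43

ω = 163.3 rad/s
For an in-line slider-crank, x = r cosθ + √(L² − r² sin²θ), so v = −rω sinθ·[1 + r cosθ/√(L² − r² sin²θ)].
With r = 0.0206 m, L = 0.0972 m, θ = 81.1°: √(L² − r² sin²θ) = 0.095045 m.
v = −0.0206·163.3·0.98796·[1 + 0.0206·0.15471/0.095045] = -3.4345 m/s.
|v| = 3.4345 m/s.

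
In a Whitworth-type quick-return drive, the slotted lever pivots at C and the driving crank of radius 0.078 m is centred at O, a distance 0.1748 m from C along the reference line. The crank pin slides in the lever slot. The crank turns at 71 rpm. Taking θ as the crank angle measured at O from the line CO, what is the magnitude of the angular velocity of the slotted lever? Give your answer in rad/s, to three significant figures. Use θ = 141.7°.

2.25

ω = 7.435 rad/s (from 71 rpm).
Crank pin A relative to C: A = (d + r cosθ, r sinθ); lever angle φ = atan2(r sinθ, d + r cosθ).
Differentiating tanφ: φ̇ = rω(d cosθ + r)/(d² + r² + 2dr cosθ).
d² + r² + 2dr cosθ = |CA|² = 0.0152391 m²;  d cosθ + r = -0.059179 m.
|ω_lever| = |0.078·7.435·-0.059179| / 0.0152391 = 2.2521 rad/s.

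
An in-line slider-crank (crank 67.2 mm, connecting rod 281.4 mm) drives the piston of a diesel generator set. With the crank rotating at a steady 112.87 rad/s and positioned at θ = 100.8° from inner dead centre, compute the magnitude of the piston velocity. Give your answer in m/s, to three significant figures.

ω = 112.9 rad/s
For an in-line slider-crank, x = r cosθ + √(L² − r² sin²θ), so v = −rω sinθ·[1 + r cosθ/√(L² − r² sin²θ)].
With r = 0.0672 m, L = 0.2814 m, θ = 100.8°: √(L² − r² sin²θ) = 0.27355 m.
v = −0.0672·112.9·0.98229·[1 + 0.0672·-0.18738/0.27355] = -7.1076 m/s.
|v| = 7.1076 m/s.

7.11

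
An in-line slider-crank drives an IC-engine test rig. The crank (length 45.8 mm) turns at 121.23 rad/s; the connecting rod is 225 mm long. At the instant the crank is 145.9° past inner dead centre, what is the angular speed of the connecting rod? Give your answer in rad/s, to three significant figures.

20.6

ω = 121.2 rad/s
The rod makes angle φ with the slider axis where L sinφ = r sinθ; differentiating, L cosφ·φ̇ = r ω cosθ.
L cosφ = √(L² − r² sin²θ) = 0.22353 m.
|ω_rod| = r ω |cosθ| / √(L² − r² sin²θ) = 0.0458·121.2·0.82806/0.22353 = 20.568 rad/s.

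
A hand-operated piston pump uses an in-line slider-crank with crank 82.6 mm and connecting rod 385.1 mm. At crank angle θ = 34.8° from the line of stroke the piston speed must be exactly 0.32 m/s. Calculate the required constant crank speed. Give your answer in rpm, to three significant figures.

For an in-line slider-crank, |v_piston| = rω|sinθ|·[1 + r cosθ/√(L² − r² sin²θ)].
With r = 0.0826 m, L = 0.3851 m, θ = 34.8°: the bracketed kinematic factor |dx/dθ| = 0.055507 m.
ω = v/|dx/dθ| = 0.32/0.055507 = 5.7651 rad/s.
N = 60ω/(2π) = 55.052 rpm.

55.1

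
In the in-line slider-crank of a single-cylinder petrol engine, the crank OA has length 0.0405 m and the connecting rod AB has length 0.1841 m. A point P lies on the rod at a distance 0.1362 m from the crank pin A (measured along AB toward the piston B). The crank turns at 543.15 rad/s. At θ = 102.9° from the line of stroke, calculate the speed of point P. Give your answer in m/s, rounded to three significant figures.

ω = 543.1 rad/s.  Crank-pin speed |V_A| = rω = 21.998 m/s, perpendicular to OA.
Rod angle: sinφ = −(r/L) sinθ ⇒ φ = -12.382°; ω_rod = −rω cosθ/√(L²−r²sin²θ) = +27.311 rad/s.
V_P = V_A + ω_rod × AP, with AP = 0.1362 m along the rod.
Components: V_Px = −rω sinθ − a·ω_rod·sinφ = -20.645 m/s;  V_Py = rω cosθ + a·ω_rod·cosφ = -1.2778 m/s.
|V_P| = √(V_Px² + V_Py²) = 20.684 m/s.

20.7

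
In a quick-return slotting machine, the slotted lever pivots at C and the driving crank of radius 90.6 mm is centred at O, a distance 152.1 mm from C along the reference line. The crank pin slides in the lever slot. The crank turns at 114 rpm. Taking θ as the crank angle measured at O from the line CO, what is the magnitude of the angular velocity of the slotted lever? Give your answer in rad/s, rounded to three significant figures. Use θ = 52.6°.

4.12

ω = 11.94 rad/s (from 114 rpm).
Crank pin A relative to C: A = (d + r cosθ, r sinθ); lever angle φ = atan2(r sinθ, d + r cosθ).
Differentiating tanφ: φ̇ = rω(d cosθ + r)/(d² + r² + 2dr cosθ).
d² + r² + 2dr cosθ = |CA|² = 0.0480824 m²;  d cosθ + r = +0.18298 m.
|ω_lever| = |0.0906·11.94·+0.18298| / 0.0480824 = 4.1161 rad/s.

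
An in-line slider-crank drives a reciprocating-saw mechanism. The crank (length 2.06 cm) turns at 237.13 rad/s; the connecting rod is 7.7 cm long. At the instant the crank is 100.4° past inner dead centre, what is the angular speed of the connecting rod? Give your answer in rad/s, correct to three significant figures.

11.9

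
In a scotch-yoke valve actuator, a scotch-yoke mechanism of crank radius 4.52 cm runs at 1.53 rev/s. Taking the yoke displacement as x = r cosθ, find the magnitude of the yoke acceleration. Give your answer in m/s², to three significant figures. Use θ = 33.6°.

ω = 9.613 rad/s (from 1.53 rev/s).
x = r cosθ ⇒ ẍ = −rω² cosθ (ω constant).
|a| = rω²|cosθ| = 0.0452·(9.613)²·|cos 33.6°| = 3.4792 m/s².

3.48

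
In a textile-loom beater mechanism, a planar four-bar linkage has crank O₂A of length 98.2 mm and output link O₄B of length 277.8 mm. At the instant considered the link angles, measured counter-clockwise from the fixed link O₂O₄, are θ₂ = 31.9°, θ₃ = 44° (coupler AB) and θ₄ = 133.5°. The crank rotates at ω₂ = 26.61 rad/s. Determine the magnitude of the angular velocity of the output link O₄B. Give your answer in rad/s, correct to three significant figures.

1.97

ω₂ = 26.61 rad/s
Differentiating the loop-closure r₂e^{iθ₂}+r₃e^{iθ₃}=r₁+r₄e^{iθ₄} gives r₂ω₂e^{iθ₂}+r₃ω₃e^{iθ₃}=r₄ω₄e^{iθ₄}.
Eliminating the other unknown: ω₄ = r₂ω₂ sin(θ₂−θ₃) / [r₄ sin(θ₄−θ₃)].
Numerator sine = -0.20962; denominator sine = +0.99996.
Result = 0.0982·26.61·(-0.20962) / (0.2778·(+0.99996)) = -1.9718 rad/s; magnitude 1.9718 rad/s.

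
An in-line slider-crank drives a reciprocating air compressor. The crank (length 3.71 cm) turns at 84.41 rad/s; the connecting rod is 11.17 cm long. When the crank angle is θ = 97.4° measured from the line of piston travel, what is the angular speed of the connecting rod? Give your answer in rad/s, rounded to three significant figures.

3.82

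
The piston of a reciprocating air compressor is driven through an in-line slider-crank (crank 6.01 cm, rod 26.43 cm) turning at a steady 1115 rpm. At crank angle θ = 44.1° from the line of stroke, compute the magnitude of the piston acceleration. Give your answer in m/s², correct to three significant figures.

ω = 2π·1115/60 = 116.8 rad/s
x(θ) = r cosθ + √(L² − r² sin²θ); with ω constant, a = ω²·d²x/dθ².
d²x/dθ² = −r cosθ − r²(cos2θ)/√u − r⁴ sin²2θ/(4u^{3/2}),  u = L² − r² sin²θ = 0.0681052 m².
Substituting r = 0.0601 m, L = 0.2643 m, θ = 44.1°: d²x/dθ² = -0.043777 m.
a = ω²·d²x/dθ² = (116.8)²·(-0.043777) = -596.84 m/s²;  |a| = 596.84 m/s².

597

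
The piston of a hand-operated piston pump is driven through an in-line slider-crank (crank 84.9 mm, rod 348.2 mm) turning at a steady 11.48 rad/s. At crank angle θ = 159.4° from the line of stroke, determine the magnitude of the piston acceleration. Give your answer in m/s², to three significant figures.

ω = 11.48 rad/s
x(θ) = r cosθ + √(L² − r² sin²θ); with ω constant, a = ω²·d²x/dθ².
d²x/dθ² = −r cosθ − r²(cos2θ)/√u − r⁴ sin²2θ/(4u^{3/2}),  u = L² − r² sin²θ = 0.120351 m².
Substituting r = 0.0849 m, L = 0.3482 m, θ = 159.4°: d²x/dθ² = +0.063703 m.
a = ω²·d²x/dθ² = (11.48)²·(+0.063703) = +8.3955 m/s²;  |a| = 8.3955 m/s².

8.40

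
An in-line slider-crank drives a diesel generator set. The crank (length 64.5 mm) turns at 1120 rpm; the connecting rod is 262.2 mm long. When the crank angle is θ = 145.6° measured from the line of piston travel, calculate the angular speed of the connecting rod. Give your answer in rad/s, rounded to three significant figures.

ω = 117.3 rad/s (converted from 1120 rpm).
The rod makes angle φ with the slider axis where L sinφ = r sinθ; differentiating, L cosφ·φ̇ = r ω cosθ.
L cosφ = √(L² − r² sin²θ) = 0.25966 m.
|ω_rod| = r ω |cosθ| / √(L² − r² sin²θ) = 0.0645·117.3·0.82511/0.25966 = 24.039 rad/s.

24.0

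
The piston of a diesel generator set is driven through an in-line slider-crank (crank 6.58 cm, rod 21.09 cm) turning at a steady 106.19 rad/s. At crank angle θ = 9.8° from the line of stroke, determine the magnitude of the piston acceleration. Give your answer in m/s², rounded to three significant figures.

950

ω = 106.2 rad/s
x(θ) = r cosθ + √(L² − r² sin²θ); with ω constant, a = ω²·d²x/dθ².
d²x/dθ² = −r cosθ − r²(cos2θ)/√u − r⁴ sin²2θ/(4u^{3/2}),  u = L² − r² sin²θ = 0.0443534 m².
Substituting r = 0.0658 m, L = 0.2109 m, θ = 9.8°: d²x/dθ² = -0.084263 m.
a = ω²·d²x/dθ² = (106.2)²·(-0.084263) = -950.18 m/s²;  |a| = 950.18 m/s².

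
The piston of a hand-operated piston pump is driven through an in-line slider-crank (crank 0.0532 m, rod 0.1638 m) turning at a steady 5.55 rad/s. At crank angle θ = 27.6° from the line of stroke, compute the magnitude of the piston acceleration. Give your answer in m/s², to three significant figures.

1.77

ω = 5.55 rad/s
x(θ) = r cosθ + √(L² − r² sin²θ); with ω constant, a = ω²·d²x/dθ².
d²x/dθ² = −r cosθ − r²(cos2θ)/√u − r⁴ sin²2θ/(4u^{3/2}),  u = L² − r² sin²θ = 0.0262229 m².
Substituting r = 0.0532 m, L = 0.1638 m, θ = 27.6°: d²x/dθ² = -0.057439 m.
a = ω²·d²x/dθ² = (5.55)²·(-0.057439) = -1.7693 m/s²;  |a| = 1.7693 m/s².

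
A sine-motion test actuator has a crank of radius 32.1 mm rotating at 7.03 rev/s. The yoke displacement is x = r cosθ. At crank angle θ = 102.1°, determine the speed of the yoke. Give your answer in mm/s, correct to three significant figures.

1390

ω = 44.17 rad/s (from 7.03 rev/s).
x = r cosθ ⇒ ẋ = −rω sinθ.
|v| = rω|sinθ| = 0.0321·44.17·|sin 102.1°| = 1.3864 m/s = 1386.4 mm/s.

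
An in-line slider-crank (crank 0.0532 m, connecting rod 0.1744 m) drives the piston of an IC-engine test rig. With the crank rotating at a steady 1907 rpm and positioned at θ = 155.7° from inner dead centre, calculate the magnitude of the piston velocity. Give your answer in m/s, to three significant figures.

3.15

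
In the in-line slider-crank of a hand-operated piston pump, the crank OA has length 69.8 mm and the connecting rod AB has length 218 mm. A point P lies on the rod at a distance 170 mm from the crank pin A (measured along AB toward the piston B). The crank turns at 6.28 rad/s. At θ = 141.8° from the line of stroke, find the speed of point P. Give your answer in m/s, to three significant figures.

0.230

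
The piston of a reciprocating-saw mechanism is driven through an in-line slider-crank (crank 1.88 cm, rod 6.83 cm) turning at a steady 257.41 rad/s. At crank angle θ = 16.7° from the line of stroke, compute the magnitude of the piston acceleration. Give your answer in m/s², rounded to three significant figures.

1480

ω = 257.4 rad/s
x(θ) = r cosθ + √(L² − r² sin²θ); with ω constant, a = ω²·d²x/dθ².
d²x/dθ² = −r cosθ − r²(cos2θ)/√u − r⁴ sin²2θ/(4u^{3/2}),  u = L² − r² sin²θ = 0.0046357 m².
Substituting r = 0.0188 m, L = 0.0683 m, θ = 16.7°: d²x/dθ² = -0.022371 m.
a = ω²·d²x/dθ² = (257.4)²·(-0.022371) = -1482.3 m/s²;  |a| = 1482.3 m/s².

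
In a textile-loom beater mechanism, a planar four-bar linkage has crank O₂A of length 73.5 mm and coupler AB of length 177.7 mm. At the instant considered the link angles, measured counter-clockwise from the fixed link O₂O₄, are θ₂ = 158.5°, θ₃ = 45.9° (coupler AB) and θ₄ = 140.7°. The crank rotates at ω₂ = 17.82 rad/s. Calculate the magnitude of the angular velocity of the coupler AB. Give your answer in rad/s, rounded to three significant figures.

ω₂ = 17.82 rad/s
Differentiating the loop-closure r₂e^{iθ₂}+r₃e^{iθ₃}=r₁+r₄e^{iθ₄} gives r₂ω₂e^{iθ₂}+r₃ω₃e^{iθ₃}=r₄ω₄e^{iθ₄}.
Eliminating the other unknown: ω₃ = r₂ω₂ sin(θ₄−θ₂) / [r₃ sin(θ₃−θ₄)].
Numerator sine = -0.30570; denominator sine = -0.99649.
Result = 0.0735·17.82·(-0.30570) / (0.1777·(-0.99649)) = +2.2611 rad/s; magnitude 2.2611 rad/s.

2.26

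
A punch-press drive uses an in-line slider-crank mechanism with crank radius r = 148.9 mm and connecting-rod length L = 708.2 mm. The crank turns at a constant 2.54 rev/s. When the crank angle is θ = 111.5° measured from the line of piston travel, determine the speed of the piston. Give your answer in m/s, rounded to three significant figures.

2.04

ω = 2π·2.54 = 15.96 rad/s
For an in-line slider-crank, x = r cosθ + √(L² − r² sin²θ), so v = −rω sinθ·[1 + r cosθ/√(L² − r² sin²θ)].
With r = 0.1489 m, L = 0.7082 m, θ = 111.5°: √(L² − r² sin²θ) = 0.69452 m.
v = −0.1489·15.96·0.93042·[1 + 0.1489·-0.36650/0.69452] = -2.0373 m/s.
|v| = 2.0373 m/s.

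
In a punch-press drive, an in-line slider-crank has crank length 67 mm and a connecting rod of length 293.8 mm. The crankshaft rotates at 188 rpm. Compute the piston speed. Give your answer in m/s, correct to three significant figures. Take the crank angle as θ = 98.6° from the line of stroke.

1.26

ω = 2π·188/60 = 19.69 rad/s
For an in-line slider-crank, x = r cosθ + √(L² − r² sin²θ), so v = −rω sinθ·[1 + r cosθ/√(L² − r² sin²θ)].
With r = 0.067 m, L = 0.2938 m, θ = 98.6°: √(L² − r² sin²θ) = 0.28623 m.
v = −0.067·19.69·0.98876·[1 + 0.067·-0.14954/0.28623] = -1.2586 m/s.
|v| = 1.2586 m/s.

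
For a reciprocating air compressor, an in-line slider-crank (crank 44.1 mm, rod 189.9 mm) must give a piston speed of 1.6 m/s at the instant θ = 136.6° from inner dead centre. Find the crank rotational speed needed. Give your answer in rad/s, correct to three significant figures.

63.7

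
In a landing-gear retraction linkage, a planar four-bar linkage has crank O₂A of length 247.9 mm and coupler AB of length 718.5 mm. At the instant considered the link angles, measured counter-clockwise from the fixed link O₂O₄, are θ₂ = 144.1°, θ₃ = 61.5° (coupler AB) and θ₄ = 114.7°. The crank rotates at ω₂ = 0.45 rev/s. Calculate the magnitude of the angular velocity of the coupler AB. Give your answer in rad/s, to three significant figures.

ω₂ = 2.827 rad/s (from 0.45 rev/s).
Differentiating the loop-closure r₂e^{iθ₂}+r₃e^{iθ₃}=r₁+r₄e^{iθ₄} gives r₂ω₂e^{iθ₂}+r₃ω₃e^{iθ₃}=r₄ω₄e^{iθ₄}.
Eliminating the other unknown: ω₃ = r₂ω₂ sin(θ₄−θ₂) / [r₃ sin(θ₃−θ₄)].
Numerator sine = -0.49090; denominator sine = -0.80073.
Result = 0.2479·2.827·(-0.49090) / (0.7185·(-0.80073)) = +0.59807 rad/s; magnitude 0.59807 rad/s.

0.598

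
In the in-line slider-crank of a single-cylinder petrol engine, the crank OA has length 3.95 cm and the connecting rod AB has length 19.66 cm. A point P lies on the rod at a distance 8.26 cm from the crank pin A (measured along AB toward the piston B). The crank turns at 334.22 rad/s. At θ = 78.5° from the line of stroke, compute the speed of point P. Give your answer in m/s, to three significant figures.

13.2

ω = 334.2 rad/s.  Crank-pin speed |V_A| = rω = 13.202 m/s, perpendicular to OA.
Rod angle: sinφ = −(r/L) sinθ ⇒ φ = -11.355°; ω_rod = −rω cosθ/√(L²−r²sin²θ) = -13.655 rad/s.
V_P = V_A + ω_rod × AP, with AP = 0.0826 m along the rod.
Components: V_Px = −rω sinθ − a·ω_rod·sinφ = -13.159 m/s;  V_Py = rω cosθ + a·ω_rod·cosφ = +1.5262 m/s.
|V_P| = √(V_Px² + V_Py²) = 13.247 m/s.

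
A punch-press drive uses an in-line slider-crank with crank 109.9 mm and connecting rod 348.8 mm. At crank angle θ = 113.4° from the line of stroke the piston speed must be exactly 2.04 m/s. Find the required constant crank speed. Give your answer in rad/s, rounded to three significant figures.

23.3

For an in-line slider-crank, |v_piston| = rω|sinθ|·[1 + r cosθ/√(L² − r² sin²θ)].
With r = 0.1099 m, L = 0.3488 m, θ = 113.4°: the bracketed kinematic factor |dx/dθ| = 0.087677 m.
ω = v/|dx/dθ| = 2.04/0.087677 = 23.267 rad/s.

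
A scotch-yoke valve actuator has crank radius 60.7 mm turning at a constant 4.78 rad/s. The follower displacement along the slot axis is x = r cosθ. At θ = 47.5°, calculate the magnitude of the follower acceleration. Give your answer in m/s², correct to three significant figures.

ω = 4.78 rad/s
x = r cosθ ⇒ ẍ = −rω² cosθ (ω constant).
|a| = rω²|cosθ| = 0.0607·(4.78)²·|cos 47.5°| = 0.93697 m/s².

0.937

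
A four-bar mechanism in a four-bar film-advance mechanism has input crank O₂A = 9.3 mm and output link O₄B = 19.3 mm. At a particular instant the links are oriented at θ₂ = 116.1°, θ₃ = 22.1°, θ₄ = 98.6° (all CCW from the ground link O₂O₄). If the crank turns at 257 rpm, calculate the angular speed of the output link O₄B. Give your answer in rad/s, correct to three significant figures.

13.3

ω₂ = 26.91 rad/s (from 257 rpm).
Differentiating the loop-closure r₂e^{iθ₂}+r₃e^{iθ₃}=r₁+r₄e^{iθ₄} gives r₂ω₂e^{iθ₂}+r₃ω₃e^{iθ₃}=r₄ω₄e^{iθ₄}.
Eliminating the other unknown: ω₄ = r₂ω₂ sin(θ₂−θ₃) / [r₄ sin(θ₄−θ₃)].
Numerator sine = +0.99756; denominator sine = +0.97237.
Result = 0.0093·26.91·(+0.99756) / (0.0193·(+0.97237)) = +13.304 rad/s; magnitude 13.304 rad/s.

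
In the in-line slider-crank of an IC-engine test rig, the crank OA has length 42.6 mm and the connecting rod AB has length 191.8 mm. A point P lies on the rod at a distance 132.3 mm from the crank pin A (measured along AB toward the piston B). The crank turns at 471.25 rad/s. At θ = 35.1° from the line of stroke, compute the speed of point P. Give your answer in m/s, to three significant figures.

ω = 471.2 rad/s.  Crank-pin speed |V_A| = rω = 20.075 m/s, perpendicular to OA.
Rod angle: sinφ = −(r/L) sinθ ⇒ φ = -7.337°; ω_rod = −rω cosθ/√(L²−r²sin²θ) = -86.341 rad/s.
V_P = V_A + ω_rod × AP, with AP = 0.1323 m along the rod.
Components: V_Px = −rω sinθ − a·ω_rod·sinφ = -13.002 m/s;  V_Py = rω cosθ + a·ω_rod·cosφ = +5.0952 m/s.
|V_P| = √(V_Px² + V_Py²) = 13.965 m/s.

14.0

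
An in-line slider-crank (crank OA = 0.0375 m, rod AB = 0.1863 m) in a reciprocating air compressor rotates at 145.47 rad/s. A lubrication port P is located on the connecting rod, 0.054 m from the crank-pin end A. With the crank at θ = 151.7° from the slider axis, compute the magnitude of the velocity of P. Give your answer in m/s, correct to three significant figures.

ω = 145.5 rad/s.  Crank-pin speed |V_A| = rω = 5.4551 m/s, perpendicular to OA.
Rod angle: sinφ = −(r/L) sinθ ⇒ φ = -5.476°; ω_rod = −rω cosθ/√(L²−r²sin²θ) = +25.9 rad/s.
V_P = V_A + ω_rod × AP, with AP = 0.054 m along the rod.
Components: V_Px = −rω sinθ − a·ω_rod·sinφ = -2.4527 m/s;  V_Py = rω cosθ + a·ω_rod·cosφ = -3.4109 m/s.
|V_P| = √(V_Px² + V_Py²) = 4.2012 m/s.

4.20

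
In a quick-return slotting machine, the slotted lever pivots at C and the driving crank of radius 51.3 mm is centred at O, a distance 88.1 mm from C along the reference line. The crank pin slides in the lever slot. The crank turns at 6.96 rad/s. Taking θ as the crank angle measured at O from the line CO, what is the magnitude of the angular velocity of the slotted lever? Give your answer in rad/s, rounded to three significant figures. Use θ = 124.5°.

ω = 6.96 rad/s
Crank pin A relative to C: A = (d + r cosθ, r sinθ); lever angle φ = atan2(r sinθ, d + r cosθ).
Differentiating tanφ: φ̇ = rω(d cosθ + r)/(d² + r² + 2dr cosθ).
d² + r² + 2dr cosθ = |CA|² = 0.00527352 m²;  d cosθ + r = +0.0013996 m.
|ω_lever| = |0.0513·6.96·+0.0013996| / 0.00527352 = 0.094762 rad/s.

0.0948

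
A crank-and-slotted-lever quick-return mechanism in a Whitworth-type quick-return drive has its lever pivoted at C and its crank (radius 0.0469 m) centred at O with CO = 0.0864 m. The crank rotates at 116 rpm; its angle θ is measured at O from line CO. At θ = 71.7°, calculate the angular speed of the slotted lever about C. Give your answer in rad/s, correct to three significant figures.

3.45

ω = 12.15 rad/s (from 116 rpm).
Crank pin A relative to C: A = (d + r cosθ, r sinθ); lever angle φ = atan2(r sinθ, d + r cosθ).
Differentiating tanφ: φ̇ = rω(d cosθ + r)/(d² + r² + 2dr cosθ).
d² + r² + 2dr cosθ = |CA|² = 0.0122093 m²;  d cosθ + r = +0.074029 m.
|ω_lever| = |0.0469·12.15·+0.074029| / 0.0122093 = 3.4544 rad/s.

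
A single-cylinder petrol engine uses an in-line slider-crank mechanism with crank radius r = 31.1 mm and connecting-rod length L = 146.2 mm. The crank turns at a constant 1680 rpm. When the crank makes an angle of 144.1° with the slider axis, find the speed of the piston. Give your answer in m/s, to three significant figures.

2.65

ω = 2π·1680/60 = 175.9 rad/s
For an in-line slider-crank, x = r cosθ + √(L² − r² sin²θ), so v = −rω sinθ·[1 + r cosθ/√(L² − r² sin²θ)].
With r = 0.0311 m, L = 0.1462 m, θ = 144.1°: √(L² − r² sin²θ) = 0.14506 m.
v = −0.0311·175.9·0.58637·[1 + 0.0311·-0.81004/0.14506] = -2.6511 m/s.
|v| = 2.6511 m/s.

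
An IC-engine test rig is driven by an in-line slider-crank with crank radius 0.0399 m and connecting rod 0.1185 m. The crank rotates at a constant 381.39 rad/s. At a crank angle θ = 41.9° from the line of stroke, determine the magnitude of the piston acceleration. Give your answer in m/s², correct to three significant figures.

ω = 381.4 rad/s
x(θ) = r cosθ + √(L² − r² sin²θ); with ω constant, a = ω²·d²x/dθ².
d²x/dθ² = −r cosθ − r²(cos2θ)/√u − r⁴ sin²2θ/(4u^{3/2}),  u = L² − r² sin²θ = 0.0133322 m².
Substituting r = 0.0399 m, L = 0.1185 m, θ = 41.9°: d²x/dθ² = -0.031594 m.
a = ω²·d²x/dθ² = (381.4)²·(-0.031594) = -4595.6 m/s²;  |a| = 4595.6 m/s².

4600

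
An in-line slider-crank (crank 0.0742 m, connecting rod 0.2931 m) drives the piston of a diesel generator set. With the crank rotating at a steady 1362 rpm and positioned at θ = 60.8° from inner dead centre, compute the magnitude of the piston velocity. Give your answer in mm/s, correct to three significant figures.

ω = 2π·1362/60 = 142.6 rad/s
For an in-line slider-crank, x = r cosθ + √(L² − r² sin²θ), so v = −rω sinθ·[1 + r cosθ/√(L² − r² sin²θ)].
With r = 0.0742 m, L = 0.2931 m, θ = 60.8°: √(L² − r² sin²θ) = 0.28585 m.
v = −0.0742·142.6·0.87292·[1 + 0.0742·0.48786/0.28585] = -10.408 m/s.
|v| = 10.408 m/s = 10408 mm/s.

10400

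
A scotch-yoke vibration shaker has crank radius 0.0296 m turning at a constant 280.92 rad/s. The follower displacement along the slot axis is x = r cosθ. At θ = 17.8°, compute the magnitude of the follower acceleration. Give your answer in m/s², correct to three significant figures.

2220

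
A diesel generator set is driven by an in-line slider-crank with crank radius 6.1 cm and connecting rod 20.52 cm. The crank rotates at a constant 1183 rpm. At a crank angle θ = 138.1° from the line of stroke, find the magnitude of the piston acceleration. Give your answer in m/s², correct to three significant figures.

660

ω = 2π·1183/60 = 123.9 rad/s
x(θ) = r cosθ + √(L² − r² sin²θ); with ω constant, a = ω²·d²x/dθ².
d²x/dθ² = −r cosθ − r²(cos2θ)/√u − r⁴ sin²2θ/(4u^{3/2}),  u = L² − r² sin²θ = 0.0404475 m².
Substituting r = 0.061 m, L = 0.2052 m, θ = 138.1°: d²x/dθ² = +0.042984 m.
a = ω²·d²x/dθ² = (123.9)²·(+0.042984) = +659.68 m/s²;  |a| = 659.68 m/s².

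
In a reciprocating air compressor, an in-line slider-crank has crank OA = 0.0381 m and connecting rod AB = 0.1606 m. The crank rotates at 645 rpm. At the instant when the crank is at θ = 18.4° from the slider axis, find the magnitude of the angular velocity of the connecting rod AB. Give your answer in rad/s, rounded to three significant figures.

15.2

ω = 67.54 rad/s (converted from 645 rpm).
The rod makes angle φ with the slider axis where L sinφ = r sinθ; differentiating, L cosφ·φ̇ = r ω cosθ.
L cosφ = √(L² − r² sin²θ) = 0.16015 m.
|ω_rod| = r ω |cosθ| / √(L² − r² sin²θ) = 0.0381·67.54·0.94888/0.16015 = 15.247 rad/s.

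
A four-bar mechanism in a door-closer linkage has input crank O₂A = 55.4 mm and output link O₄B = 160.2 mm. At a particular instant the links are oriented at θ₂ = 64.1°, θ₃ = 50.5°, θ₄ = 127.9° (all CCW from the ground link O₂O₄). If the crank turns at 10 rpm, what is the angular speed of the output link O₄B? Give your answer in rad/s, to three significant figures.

ω₂ = 1.047 rad/s (from 10 rpm).
Differentiating the loop-closure r₂e^{iθ₂}+r₃e^{iθ₃}=r₁+r₄e^{iθ₄} gives r₂ω₂e^{iθ₂}+r₃ω₃e^{iθ₃}=r₄ω₄e^{iθ₄}.
Eliminating the other unknown: ω₄ = r₂ω₂ sin(θ₂−θ₃) / [r₄ sin(θ₄−θ₃)].
Numerator sine = +0.23514; denominator sine = +0.97592.
Result = 0.0554·1.047·(+0.23514) / (0.1602·(+0.97592)) = +0.087256 rad/s; magnitude 0.087256 rad/s.

0.0873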